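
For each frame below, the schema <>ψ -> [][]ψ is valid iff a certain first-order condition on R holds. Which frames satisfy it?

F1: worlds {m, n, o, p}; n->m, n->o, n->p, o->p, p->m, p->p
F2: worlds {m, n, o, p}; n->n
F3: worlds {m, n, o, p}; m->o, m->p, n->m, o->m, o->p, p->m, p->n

F2

The schema corresponds to a generalized confluence (Geach) condition: forall x forall y forall z ((xRy & x R^2 z) -> exists w (y = w & z = w)).
F1: fails — nRm, nR²p but m ≠ p.
F2: ✓.
F3: fails — mRo, mR²m but o ≠ m.
Valid on: F2.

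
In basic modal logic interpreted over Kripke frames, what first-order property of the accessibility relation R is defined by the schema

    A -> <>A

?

Reflexivity

This is frame-equivalent to □A → A (substitute ¬A for A and contrapose).
Suppose □A→A is valid. At any x set V(A)={w : Rxw}. Then □A holds at x, so A holds at x, i.e. Rxx.
Conversely, any frame satisfying forall x Rxx validates the schema.
So the correspondent is reflexivity.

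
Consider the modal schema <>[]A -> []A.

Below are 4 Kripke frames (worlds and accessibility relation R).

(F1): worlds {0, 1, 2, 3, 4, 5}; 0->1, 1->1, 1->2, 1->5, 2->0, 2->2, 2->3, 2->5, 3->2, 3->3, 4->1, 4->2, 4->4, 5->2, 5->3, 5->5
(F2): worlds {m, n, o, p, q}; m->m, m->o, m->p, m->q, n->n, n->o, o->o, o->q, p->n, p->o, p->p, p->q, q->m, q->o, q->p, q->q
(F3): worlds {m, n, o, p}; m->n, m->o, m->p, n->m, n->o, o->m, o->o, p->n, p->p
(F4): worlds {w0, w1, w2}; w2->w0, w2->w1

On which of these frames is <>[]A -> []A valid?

Frame correspondent (Sahlqvist): forall x forall y forall z (Rxy & Rxz -> Ryz) — i.e. the Euclidean property.
(F1): fails — R12 and R11 but not R21.
(F2): fails — Rmo and Rmm but not Rom.
(F3): fails — Rmo and Rmn but not Ron.
(F4): fails — Rw2w0 and Rw2w0 but not Rw0w0.

none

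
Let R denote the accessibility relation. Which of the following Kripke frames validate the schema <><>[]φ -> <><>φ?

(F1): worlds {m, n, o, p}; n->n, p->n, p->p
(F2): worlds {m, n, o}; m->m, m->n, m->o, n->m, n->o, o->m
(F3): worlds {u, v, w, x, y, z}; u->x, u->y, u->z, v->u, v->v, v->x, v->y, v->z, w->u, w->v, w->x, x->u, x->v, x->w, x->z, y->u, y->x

(F1), (F2)

This is the axiom for a generalized confluence (Geach) condition; its first-order frame correspondent is forall x forall y (x R^2 y -> exists w (yRw & x R^2 w)).
(F1): holds.
(F2): holds.
(F3): fails — uR²z but no t with zRt and uR²t.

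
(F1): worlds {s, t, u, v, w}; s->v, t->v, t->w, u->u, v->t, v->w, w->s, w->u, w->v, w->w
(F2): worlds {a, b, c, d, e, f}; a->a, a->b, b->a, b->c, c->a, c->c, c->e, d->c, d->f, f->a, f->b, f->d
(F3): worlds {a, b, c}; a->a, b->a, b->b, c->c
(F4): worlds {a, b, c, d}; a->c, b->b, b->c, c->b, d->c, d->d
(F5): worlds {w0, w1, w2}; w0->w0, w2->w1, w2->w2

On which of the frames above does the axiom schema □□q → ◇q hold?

(F3)

Frame correspondent (Sahlqvist): ∀x ∃w (xR²w ∧ xRw) — i.e. a generalized confluence (Geach) condition.
(F1): fails — at s but no w* with sR²w* and sRw*.
(F2): fails — at e but no w with eR²w and eRw.
(F3): satisfies the condition.
(F4): fails — at a but no w with aR²w and aRw.
(F5): fails — at w1 but no w with w1R²w and w1Rw.
Valid on: (F3).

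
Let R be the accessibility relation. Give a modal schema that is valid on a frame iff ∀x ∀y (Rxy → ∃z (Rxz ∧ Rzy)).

□□r → □r

A defining formula is □□r → □r (the C4 axiom).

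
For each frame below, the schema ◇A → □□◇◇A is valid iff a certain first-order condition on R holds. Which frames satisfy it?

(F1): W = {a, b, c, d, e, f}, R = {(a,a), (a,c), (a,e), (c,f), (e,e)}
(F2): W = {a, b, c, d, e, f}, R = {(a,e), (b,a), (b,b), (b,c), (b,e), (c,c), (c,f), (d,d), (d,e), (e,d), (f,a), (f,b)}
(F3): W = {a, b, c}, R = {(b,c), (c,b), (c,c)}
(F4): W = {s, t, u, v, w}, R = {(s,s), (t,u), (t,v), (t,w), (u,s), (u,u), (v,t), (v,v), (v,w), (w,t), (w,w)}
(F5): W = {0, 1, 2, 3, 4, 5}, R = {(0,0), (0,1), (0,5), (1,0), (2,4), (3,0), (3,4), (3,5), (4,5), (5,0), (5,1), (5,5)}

(F3)

The schema corresponds to a generalized confluence (Geach) condition: ∀x ∀y ∀z ((xRy ∧ xR²z) → ∃w (y = w ∧ zR²w)).
(F1): fails — aRa, aR²c but no w with a=w and cR²w.
(F2): fails — bRa, bR²a but no w with a=w and aR²w.
(F3): holds.
(F4): fails — tRu, tR²s but no w* with u=w* and sR²w*.
(F5): fails — 2R4, 2R²5 but no w with 4=w and 5R²w.
Valid on: (F3).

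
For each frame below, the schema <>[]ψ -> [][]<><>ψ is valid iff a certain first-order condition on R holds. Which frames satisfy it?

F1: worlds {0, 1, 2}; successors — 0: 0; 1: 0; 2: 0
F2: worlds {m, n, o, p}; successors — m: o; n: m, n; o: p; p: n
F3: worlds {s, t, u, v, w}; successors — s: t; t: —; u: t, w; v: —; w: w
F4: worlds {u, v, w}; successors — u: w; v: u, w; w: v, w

F1, F4

Frame correspondent (Sahlqvist): forall x forall y forall z ((xRy & x R^2 z) -> exists w (yRw & z R^2 w)) — i.e. a generalized confluence (Geach) condition.
F1: condition met.
F2: fails — mRo, mR²p but no w with oRw and pR²w.
F3: fails — uRt, uR²w but no w* with tRw* and wR²w*.
F4: condition met.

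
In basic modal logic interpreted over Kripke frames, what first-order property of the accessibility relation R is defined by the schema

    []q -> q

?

reflexivity: forall x Rxx

This is the T axiom.
Its frame correspondent is reflexivity — forall x Rxx.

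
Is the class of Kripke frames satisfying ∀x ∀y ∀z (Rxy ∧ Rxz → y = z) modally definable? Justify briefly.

This is a Sahlqvist condition; the CD axiom ◇q → □q defines it.

Definable; ◇q → □q defines it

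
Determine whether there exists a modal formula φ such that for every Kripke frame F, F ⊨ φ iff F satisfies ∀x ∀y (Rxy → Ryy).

This is a Sahlqvist condition; the T□ axiom □(□p → p) defines it.
Suppose □(□p→p) is valid. Take Rxy and set V(p)={w : Ryw}. Then at y, □p holds; since □(□p→p) at x, □p→p at y, so p at y, i.e. Ryy.

Yes — defined by □(□p → p)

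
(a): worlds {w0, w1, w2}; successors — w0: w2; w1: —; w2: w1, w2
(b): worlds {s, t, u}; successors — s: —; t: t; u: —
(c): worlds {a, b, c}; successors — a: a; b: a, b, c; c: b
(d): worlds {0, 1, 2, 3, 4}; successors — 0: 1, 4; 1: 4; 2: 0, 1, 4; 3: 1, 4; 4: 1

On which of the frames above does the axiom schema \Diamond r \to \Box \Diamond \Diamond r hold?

Frame correspondent (Sahlqvist): \forall x \forall y \forall z ((xRy \wedge xRz) \to \exists w (y = w \wedge z R^2 w)) — i.e. a generalized confluence (Geach) condition.
(a): fails — w2Rw1, w2Rw1 but no w with w1=w and w1R²w.
(b): ✓.
(c): fails — bRb, bRa but no w with b=w and aR²w.
(d): fails — 0R1, 0R4 but no w with 1=w and 4R²w.
Valid on: (b).

(b)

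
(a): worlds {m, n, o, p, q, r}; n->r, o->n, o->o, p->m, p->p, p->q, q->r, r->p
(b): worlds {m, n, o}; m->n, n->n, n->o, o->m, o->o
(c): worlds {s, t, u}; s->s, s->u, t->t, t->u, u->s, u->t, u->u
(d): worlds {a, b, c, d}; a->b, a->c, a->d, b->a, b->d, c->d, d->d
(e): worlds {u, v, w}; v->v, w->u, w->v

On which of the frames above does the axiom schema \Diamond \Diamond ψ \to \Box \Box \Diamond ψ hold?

This is the axiom for a generalized confluence (Geach) condition; its first-order frame correspondent is \forall x \forall y \forall z ((x R^2 y \wedge x R^2 z) \to \exists w (y = w \wedge zRw)).
(a): fails — oR²n, oR²n but no w with n=w and nRw.
(b): fails — mR²n, mR²o but no w with n=w and oRw.
(c): fails — sR²s, sR²t but no w with s=w and tRw.
(d): fails — aR²a, aR²a but no w with a=w and aRw.
(e): condition met.
Valid on: (e).

(e)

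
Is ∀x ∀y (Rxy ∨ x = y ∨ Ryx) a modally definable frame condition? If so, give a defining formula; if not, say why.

Not modally definable

Modal frame validity is preserved under disjoint unions.
Take 3 disjoint single-world reflexive frames: each is trivially connected, but their disjoint union has 3 worlds with no edge between distinct components, so it is not connected.
So no modal formula (or set of formulas) defines exactly the connected frames.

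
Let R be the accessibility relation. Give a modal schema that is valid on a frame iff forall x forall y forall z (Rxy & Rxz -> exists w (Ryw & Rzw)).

◇□ψ → □◇ψ

The condition is convergence. The .2 schema ◇□ψ → □◇ψ defines it.
Suppose ◇□ψ→□◇ψ is valid. Take Rxy, Rxz and set V(ψ)={w : Ryw}. Then □ψ at y so ◇□ψ at x, so □◇ψ at x, so ◇ψ at z, giving w with Rzw and Ryw.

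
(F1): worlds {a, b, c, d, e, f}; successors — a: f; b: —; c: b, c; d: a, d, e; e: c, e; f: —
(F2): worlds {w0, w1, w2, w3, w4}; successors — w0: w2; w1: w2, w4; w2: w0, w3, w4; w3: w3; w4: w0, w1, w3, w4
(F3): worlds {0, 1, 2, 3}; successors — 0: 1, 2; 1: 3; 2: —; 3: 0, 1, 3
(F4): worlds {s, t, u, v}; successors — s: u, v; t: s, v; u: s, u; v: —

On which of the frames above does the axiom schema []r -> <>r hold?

(F2)

This is the axiom for seriality; its first-order frame correspondent is forall x exists y Rxy.
(F1): fails — world b has no successor.
(F2): holds.
(F3): fails — world 2 has no successor.
(F4): fails — world v has no successor.
Valid on: (F2).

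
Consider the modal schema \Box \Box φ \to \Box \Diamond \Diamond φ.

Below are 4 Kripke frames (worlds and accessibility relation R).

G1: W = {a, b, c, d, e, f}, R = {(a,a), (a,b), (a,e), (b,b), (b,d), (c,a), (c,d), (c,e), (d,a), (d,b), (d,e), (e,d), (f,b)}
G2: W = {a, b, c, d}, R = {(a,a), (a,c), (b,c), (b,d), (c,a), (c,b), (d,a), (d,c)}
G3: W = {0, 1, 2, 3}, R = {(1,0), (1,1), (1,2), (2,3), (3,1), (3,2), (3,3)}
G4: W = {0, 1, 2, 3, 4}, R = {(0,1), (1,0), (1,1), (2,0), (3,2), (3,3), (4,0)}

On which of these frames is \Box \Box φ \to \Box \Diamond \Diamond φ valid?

The schema corresponds to a generalized confluence (Geach) condition: \forall x \forall z (xRz \to \exists w (x R^2 w \wedge z R^2 w)).
G1: ✓.
G2: ✓.
G3: fails — 1R0 but no w with 1R²w and 0R²w.
G4: fails — 3R2 but no w with 3R²w and 2R²w.
Valid on: G1, G2.

G1, G2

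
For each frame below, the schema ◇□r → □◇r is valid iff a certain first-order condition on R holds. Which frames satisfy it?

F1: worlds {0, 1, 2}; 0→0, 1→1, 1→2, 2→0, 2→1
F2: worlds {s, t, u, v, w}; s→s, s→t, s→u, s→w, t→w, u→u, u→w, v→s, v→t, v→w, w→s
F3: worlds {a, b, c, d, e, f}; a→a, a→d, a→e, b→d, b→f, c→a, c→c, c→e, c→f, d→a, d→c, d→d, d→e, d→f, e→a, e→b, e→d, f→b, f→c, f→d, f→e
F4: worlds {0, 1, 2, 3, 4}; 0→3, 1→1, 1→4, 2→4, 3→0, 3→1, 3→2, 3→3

F3

The schema corresponds to convergence: ∀x ∀y ∀z (Rxy ∧ Rxz → ∃w (Ryw ∧ Rzw)).
F1: fails — R20 and R21 but 0 and 1 have no common successor.
F2: fails — Rsw and Rsu but w and u have no common successor.
F3: condition met.
F4: fails — R11 and R14 but 1 and 4 have no common successor.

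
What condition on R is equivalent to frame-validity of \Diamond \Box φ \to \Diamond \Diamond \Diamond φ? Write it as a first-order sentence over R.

This is a Sahlqvist (Geach-type) schema ◇^1□^1φ → □^0◇^3φ.
Minimal-valuation argument: fix x; take any y with xR^1y and any z with xR^0z. Set V(φ) to the set of worlds R-reachable from y in exactly 1 step. Then □^1φ holds at y, so the antecedent holds at x; validity forces ◇^3φ at z, giving a w with zR^3w and yR^1w.
First-order correspondent: \forall x \forall y (xRy \to \exists w (yRw \wedge x R^3 w)).

\forall x \forall y (xRy \to \exists w (yRw \wedge x R^3 w))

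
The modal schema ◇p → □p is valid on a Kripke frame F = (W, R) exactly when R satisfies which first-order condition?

partial functionality

Suppose ◇p→□p is valid. Take Rxy, Rxz and set V(p)={y}. Then ◇p at x, so □p at x, so p at z, i.e. z=y.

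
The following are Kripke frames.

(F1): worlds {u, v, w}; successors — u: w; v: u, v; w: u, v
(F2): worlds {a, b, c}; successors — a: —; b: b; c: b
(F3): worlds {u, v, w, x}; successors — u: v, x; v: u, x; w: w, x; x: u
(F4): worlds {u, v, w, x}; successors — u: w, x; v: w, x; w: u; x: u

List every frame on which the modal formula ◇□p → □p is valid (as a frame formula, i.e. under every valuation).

Frame correspondent (Sahlqvist): ∀x ∀y ∀z (Rxy ∧ Rxz → Ryz) — i.e. the Euclidean property.
(F1): fails — Ruw and Ruw but not Rww.
(F2): satisfies the condition.
(F3): fails — Ruv and Ruv but not Rvv.
(F4): fails — Ruw and Ruw but not Rww.

(F2)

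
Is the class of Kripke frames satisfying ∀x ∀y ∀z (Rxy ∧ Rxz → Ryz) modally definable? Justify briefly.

Yes: it is the Euclidean property, defined by the 5 schema ◇p → □◇p.

Yes, by ◇p → □◇p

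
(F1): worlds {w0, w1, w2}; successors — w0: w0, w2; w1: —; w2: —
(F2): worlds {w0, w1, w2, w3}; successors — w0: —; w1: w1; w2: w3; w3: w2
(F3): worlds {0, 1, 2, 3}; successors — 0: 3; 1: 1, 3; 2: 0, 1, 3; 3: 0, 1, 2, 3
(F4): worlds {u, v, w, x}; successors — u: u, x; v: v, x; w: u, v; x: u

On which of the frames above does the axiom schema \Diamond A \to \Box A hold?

Frame correspondent (Sahlqvist): \forall x \forall y \forall z (Rxy \wedge Rxz \to y = z) — i.e. partial functionality.
(F1): fails — w0 sees both w0 and w2.
(F2): ✓.
(F3): fails — 1 sees both 1 and 3.
(F4): fails — u sees both u and x.

(F2)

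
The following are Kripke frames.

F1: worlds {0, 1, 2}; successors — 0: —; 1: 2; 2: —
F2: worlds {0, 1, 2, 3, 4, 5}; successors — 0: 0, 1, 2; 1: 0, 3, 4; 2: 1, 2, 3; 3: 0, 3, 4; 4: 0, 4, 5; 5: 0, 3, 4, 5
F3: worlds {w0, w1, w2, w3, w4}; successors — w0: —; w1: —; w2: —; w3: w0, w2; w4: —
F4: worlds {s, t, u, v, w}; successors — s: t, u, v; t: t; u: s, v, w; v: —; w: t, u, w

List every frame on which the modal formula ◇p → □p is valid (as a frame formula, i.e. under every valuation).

Frame correspondent (Sahlqvist): ∀x ∀y ∀z (Rxy ∧ Rxz → y = z) — i.e. partial functionality.
F1: holds.
F2: fails — 0 sees both 0 and 1.
F3: fails — w3 sees both w0 and w2.
F4: fails — s sees both t and u.
Valid on: F1.

F1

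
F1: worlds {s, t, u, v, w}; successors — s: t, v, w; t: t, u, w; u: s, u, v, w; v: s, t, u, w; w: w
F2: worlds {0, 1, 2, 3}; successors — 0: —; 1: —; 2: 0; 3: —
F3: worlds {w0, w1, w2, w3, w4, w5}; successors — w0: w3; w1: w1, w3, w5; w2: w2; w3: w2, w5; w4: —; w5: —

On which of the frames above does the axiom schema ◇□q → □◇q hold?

F1

This is the axiom for convergence; its first-order frame correspondent is ∀x ∀y ∀z (Rxy ∧ Rxz → ∃w (Ryw ∧ Rzw)).
F1: condition met.
F2: fails — R20 and R20 but 0 and 0 have no common successor.
F3: fails — Rw1w5 and Rw1w5 but w5 and w5 have no common successor.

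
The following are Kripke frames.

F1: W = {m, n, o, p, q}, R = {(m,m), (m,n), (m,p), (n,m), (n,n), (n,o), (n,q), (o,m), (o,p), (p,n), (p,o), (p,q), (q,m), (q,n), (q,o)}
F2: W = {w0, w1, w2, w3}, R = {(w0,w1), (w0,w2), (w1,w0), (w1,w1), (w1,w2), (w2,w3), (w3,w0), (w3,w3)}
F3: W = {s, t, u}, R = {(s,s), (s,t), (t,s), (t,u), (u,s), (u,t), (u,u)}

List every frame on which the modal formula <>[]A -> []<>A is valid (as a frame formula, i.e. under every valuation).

F1, F3

This is the axiom for convergence; its first-order frame correspondent is forall x forall y forall z (Rxy & Rxz -> exists w (Ryw & Rzw)).
F1: holds.
F2: fails — Rw0w1 and Rw0w2 but w1 and w2 have no common successor.
F3: holds.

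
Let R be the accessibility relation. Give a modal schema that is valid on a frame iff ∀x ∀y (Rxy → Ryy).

□(□r → r)

A defining formula is □(□r → r) (the T□ axiom).
Suppose □(□r→r) is valid. Take Rxy and set V(r)={w : Ryw}. Then at y, □r holds; since □(□r→r) at x, □r→r at y, so r at y, i.e. Ryy.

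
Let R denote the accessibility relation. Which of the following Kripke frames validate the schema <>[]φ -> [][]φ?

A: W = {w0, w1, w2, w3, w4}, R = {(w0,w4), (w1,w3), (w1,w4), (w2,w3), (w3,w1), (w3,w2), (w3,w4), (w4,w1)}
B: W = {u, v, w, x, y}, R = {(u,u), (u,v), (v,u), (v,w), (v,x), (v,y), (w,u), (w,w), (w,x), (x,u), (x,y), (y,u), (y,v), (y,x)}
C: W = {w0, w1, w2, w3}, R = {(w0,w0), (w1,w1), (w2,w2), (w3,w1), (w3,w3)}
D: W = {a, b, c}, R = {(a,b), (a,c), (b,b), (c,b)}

D

This is the axiom for a generalized confluence (Geach) condition; its first-order frame correspondent is forall x forall y forall z ((xRy & x R^2 z) -> exists w (yRw & z = w)).
A: fails — w1Rw4, w1R²w2 but no w with w4Rw and w2=w.
B: fails — uRu, uR²w but no t with uRt and w=t.
C: fails — w3Rw1, w3R²w3 but no w with w1Rw and w3=w.
D: condition met.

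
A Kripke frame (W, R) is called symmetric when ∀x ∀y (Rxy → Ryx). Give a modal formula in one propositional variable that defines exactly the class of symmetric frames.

This is symmetry; the standard corresponding axiom is B: q → □◇q.

q → □◇q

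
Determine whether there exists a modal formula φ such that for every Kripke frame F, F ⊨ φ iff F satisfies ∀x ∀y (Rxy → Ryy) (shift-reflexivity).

Yes: it is shift-reflexivity, defined by the T□ schema □(□q → q).
Suppose □(□q→q) is valid. Take Rxy and set V(q)={w : Ryw}. Then at y, □q holds; since □(□q→q) at x, □q→q at y, so q at y, i.e. Ryy.

Yes — defined by □(□q → q)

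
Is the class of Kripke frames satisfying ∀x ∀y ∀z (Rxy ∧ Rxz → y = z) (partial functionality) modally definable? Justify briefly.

The condition is partial functionality. A defining modal formula is ◇p → □p.
Suppose ◇p→□p is valid. Take Rxy, Rxz and set V(p)={y}. Then ◇p at x, so □p at x, so p at z, i.e. z=y.

Yes, by ◇p → □p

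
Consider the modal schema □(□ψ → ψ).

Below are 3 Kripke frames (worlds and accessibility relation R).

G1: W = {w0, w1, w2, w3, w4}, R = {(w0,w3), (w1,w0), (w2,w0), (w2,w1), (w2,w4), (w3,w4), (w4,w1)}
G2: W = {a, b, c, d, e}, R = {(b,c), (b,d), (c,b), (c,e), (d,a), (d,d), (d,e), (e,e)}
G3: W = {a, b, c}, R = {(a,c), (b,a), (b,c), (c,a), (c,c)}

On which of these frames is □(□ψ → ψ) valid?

none

The schema corresponds to shift-reflexivity: ∀x ∀y (Rxy → Ryy).
G1: fails — Rw1w0 but not Rw0w0.
G2: fails — Rbc but not Rcc.
G3: fails — Rba but not Raa.
Valid on no frame.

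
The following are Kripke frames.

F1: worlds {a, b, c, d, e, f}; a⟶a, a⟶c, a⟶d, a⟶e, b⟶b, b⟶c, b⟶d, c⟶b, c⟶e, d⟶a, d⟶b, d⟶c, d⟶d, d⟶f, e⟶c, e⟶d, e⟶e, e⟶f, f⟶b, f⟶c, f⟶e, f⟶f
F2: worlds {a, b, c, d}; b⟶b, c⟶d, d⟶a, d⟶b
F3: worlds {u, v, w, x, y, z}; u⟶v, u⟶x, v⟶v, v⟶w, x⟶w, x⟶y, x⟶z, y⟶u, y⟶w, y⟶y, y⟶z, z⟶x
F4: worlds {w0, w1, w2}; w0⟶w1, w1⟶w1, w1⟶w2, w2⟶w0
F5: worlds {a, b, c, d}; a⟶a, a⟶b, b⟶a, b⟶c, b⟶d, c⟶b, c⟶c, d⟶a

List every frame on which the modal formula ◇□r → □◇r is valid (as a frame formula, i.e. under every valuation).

F1

The schema corresponds to convergence: ∀x ∀y ∀z (Rxy ∧ Rxz → ∃w (Ryw ∧ Rzw)).
F1: condition met.
F2: fails — Rdb and Rda but b and a have no common successor.
F3: fails — Rvv and Rvw but v and w have no common successor.
F4: fails — Rw1w2 and Rw1w1 but w2 and w1 have no common successor.
F5: fails — Rbc and Rbd but c and d have no common successor.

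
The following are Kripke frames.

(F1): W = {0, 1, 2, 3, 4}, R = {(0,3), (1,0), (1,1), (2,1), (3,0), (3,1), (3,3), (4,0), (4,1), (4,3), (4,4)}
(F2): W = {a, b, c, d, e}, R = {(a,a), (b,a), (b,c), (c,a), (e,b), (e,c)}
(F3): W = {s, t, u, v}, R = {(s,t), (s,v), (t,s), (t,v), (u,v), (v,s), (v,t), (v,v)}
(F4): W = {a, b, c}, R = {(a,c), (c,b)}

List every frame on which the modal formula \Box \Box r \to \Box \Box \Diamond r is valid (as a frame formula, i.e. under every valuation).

The schema corresponds to a generalized confluence (Geach) condition: \forall x \forall z (x R^2 z \to \exists w (x R^2 w \wedge zRw)).
(F1): fails — 2R²0 but no w with 2R²w and 0Rw.
(F2): ✓.
(F3): ✓.
(F4): fails — aR²b but no w with aR²w and bRw.
Valid on: (F2), (F3).

(F2), (F3)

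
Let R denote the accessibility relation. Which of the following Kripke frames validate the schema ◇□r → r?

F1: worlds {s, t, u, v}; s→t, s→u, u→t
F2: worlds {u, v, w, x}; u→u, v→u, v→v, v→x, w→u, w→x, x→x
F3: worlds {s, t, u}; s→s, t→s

none

Frame correspondent (Sahlqvist): ∀x ∀y (Rxy → Ryx) — i.e. symmetry.
F1: fails — Rsu but not Rus.
F2: fails — Rwu but not Ruw.
F3: fails — Rts but not Rst.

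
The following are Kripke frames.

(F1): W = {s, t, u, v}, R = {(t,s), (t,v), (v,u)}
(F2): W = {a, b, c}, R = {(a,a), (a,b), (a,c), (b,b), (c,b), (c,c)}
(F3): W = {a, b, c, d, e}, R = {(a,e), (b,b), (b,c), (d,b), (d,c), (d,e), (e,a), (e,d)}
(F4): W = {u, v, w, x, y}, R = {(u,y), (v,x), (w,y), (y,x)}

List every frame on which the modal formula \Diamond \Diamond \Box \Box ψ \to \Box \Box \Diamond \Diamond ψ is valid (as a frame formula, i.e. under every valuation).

This is the axiom for a generalized confluence (Geach) condition; its first-order frame correspondent is \forall x \forall y \forall z ((x R^2 y \wedge x R^2 z) \to \exists w (y R^2 w \wedge z R^2 w)).
(F1): fails — tR²u, tR²u but no w with uR²w and uR²w.
(F2): condition met.
(F3): fails — bR²b, bR²c but no w with bR²w and cR²w.
(F4): fails — uR²x, uR²x but no t with xR²t and xR²t.

(F2)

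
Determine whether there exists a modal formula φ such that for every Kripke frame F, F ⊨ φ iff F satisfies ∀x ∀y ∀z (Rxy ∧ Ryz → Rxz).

Yes: it is transitivity, defined by the 4 schema □q → □□q.
Suppose □q→□□q is valid. Take Rxy, Ryz and set V(q)={w : Rxw}. Then □q at x, so □□q at x, so □q at y, so q at z, i.e. Rxz.

Yes — defined by □q → □□q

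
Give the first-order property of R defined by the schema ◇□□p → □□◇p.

This is a Sahlqvist (Geach-type) schema ◇^1□^2p → □^2◇^1p.
Minimal-valuation argument: fix x; take any y with xR^1y and any z with xR^2z. Set V(p) to the set of worlds R-reachable from y in exactly 2 steps. Then □^2p holds at y, so the antecedent holds at x; validity forces ◇^1p at z, giving a w with zR^1w and yR^2w.
First-order correspondent: ∀x ∀y ∀z ((xRy ∧ xR²z) → ∃w (yR²w ∧ zRw)).

∀x ∀y ∀z ((xRy ∧ xR²z) → ∃w (yR²w ∧ zRw))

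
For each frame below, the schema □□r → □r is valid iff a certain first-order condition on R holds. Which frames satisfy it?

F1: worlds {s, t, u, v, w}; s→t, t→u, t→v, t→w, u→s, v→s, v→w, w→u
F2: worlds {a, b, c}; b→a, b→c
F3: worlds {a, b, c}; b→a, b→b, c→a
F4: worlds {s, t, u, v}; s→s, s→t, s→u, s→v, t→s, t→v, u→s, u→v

This is the axiom for density; its first-order frame correspondent is ∀x ∀y (Rxy → ∃z (Rxz ∧ Rzy)).
F1: fails — Rtv but no z with Rtz and Rzv.
F2: fails — Rba but no z with Rbz and Rza.
F3: fails — Rca but no z with Rcz and Rza.
F4: holds.
Valid on: F4.

F4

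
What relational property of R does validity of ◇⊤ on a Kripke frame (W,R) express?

◇⊤ holds at w iff w has a successor, so frame-validity of ◇⊤ is exactly seriality. Equivalently via □A → ◇A:
Suppose □A→◇A is valid. At any x set V(A)=W. Then □A at x, so ◇A at x, so x has a successor.

seriality: ∀x ∃y Rxy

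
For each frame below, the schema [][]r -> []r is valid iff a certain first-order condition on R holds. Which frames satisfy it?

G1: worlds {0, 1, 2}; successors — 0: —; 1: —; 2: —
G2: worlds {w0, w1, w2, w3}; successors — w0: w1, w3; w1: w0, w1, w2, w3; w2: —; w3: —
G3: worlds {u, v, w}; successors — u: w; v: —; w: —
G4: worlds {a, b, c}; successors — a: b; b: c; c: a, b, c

G1, G2

This is the axiom for density; its first-order frame correspondent is forall x forall y (Rxy -> exists z (Rxz & Rzy)).
G1: condition met.
G2: condition met.
G3: fails — Ruw but no z with Ruz and Rzw.
G4: fails — Rab but no z with Raz and Rzb.
Valid on: G1, G2.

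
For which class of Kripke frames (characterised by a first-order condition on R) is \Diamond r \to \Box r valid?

Suppose ◇r→□r is valid. Take Rxy, Rxz and set V(r)={y}. Then ◇r at x, so □r at x, so r at z, i.e. z=y.

partial functionality: \forall x \forall y \forall z (Rxy \wedge Rxz \to y = z)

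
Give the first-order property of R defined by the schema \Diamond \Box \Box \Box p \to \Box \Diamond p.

\forall x \forall y \forall z ((xRy \wedge xRz) \to \exists w (y R^3 w \wedge zRw))

This is a Sahlqvist (Geach-type) schema ◇^1□^3p → □^1◇^1p.
Minimal-valuation argument: fix x; take any y with xR^1y and any z with xR^1z. Set V(p) to the set of worlds R-reachable from y in exactly 3 steps. Then □^3p holds at y, so the antecedent holds at x; validity forces ◇^1p at z, giving a w with zR^1w and yR^3w.
First-order correspondent: \forall x \forall y \forall z ((xRy \wedge xRz) \to \exists w (y R^3 w \wedge zRw)).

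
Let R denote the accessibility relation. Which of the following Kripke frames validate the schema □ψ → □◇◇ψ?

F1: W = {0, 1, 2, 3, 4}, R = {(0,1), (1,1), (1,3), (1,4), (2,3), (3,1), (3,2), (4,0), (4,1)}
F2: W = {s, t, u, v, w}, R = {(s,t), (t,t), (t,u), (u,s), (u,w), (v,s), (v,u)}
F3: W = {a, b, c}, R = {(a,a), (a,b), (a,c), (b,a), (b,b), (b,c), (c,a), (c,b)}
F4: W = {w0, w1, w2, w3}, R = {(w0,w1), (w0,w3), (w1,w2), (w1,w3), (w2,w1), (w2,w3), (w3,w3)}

Frame correspondent (Sahlqvist): ∀x ∀z (xRz → ∃w (xRw ∧ zR²w)) — i.e. a generalized confluence (Geach) condition.
F1: condition met.
F2: fails — uRs but no w* with uRw* and sR²w*.
F3: condition met.
F4: condition met.

F1, F3, F4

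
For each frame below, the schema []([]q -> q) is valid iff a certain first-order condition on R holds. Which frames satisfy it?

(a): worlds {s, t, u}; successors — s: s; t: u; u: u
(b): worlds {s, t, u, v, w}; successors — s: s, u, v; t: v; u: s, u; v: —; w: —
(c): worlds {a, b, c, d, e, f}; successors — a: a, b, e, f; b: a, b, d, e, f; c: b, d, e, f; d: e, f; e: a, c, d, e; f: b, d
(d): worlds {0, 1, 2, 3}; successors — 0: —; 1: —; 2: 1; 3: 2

(a)

The schema corresponds to shift-reflexivity: forall x forall y (Rxy -> Ryy).
(a): condition met.
(b): fails — Rtv but not Rvv.
(c): fails — Rcd but not Rdd.
(d): fails — R32 but not R22.
Valid on: (a).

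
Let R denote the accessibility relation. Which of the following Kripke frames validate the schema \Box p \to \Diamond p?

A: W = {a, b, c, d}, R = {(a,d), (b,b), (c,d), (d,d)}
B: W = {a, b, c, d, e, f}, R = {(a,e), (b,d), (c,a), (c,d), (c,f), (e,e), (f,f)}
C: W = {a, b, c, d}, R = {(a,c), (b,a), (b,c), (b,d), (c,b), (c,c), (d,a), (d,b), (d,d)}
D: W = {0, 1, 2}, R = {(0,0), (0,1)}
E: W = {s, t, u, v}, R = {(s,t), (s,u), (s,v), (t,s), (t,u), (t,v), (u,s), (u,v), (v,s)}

A, C, E

Frame correspondent (Sahlqvist): \forall x \exists y Rxy — i.e. seriality.
A: condition met.
B: fails — world d has no successor.
C: condition met.
D: fails — world 1 has no successor.
E: condition met.
Valid on: A, C, E.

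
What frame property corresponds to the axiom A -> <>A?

Equivalently (dual form): □A → A.
Suppose □A→A is valid. At any x set V(A)={w : Rxw}. Then □A holds at x, so A holds at x, i.e. Rxx.

Reflexivity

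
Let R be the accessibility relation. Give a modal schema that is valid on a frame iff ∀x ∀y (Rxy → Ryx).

r → □◇r

A defining formula is r → □◇r (the B axiom).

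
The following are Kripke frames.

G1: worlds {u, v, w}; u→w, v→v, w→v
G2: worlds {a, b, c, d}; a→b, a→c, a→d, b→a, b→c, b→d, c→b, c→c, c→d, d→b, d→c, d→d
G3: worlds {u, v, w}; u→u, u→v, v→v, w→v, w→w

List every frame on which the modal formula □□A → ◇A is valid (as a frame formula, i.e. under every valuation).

G2, G3

Frame correspondent (Sahlqvist): ∀x ∃w (xR²w ∧ xRw) — i.e. a generalized confluence (Geach) condition.
G1: fails — at u but no t with uR²t and uRt.
G2: satisfies the condition.
G3: satisfies the condition.
Valid on: G2, G3.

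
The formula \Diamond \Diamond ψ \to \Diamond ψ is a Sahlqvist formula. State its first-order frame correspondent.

Transitivity

This is frame-equivalent to □ψ → □□ψ (substitute ¬ψ for ψ and contrapose).
Suppose □ψ→□□ψ is valid. Take Rxy, Ryz and set V(ψ)={w : Rxw}. Then □ψ at x, so □□ψ at x, so □ψ at y, so ψ at z, i.e. Rxz.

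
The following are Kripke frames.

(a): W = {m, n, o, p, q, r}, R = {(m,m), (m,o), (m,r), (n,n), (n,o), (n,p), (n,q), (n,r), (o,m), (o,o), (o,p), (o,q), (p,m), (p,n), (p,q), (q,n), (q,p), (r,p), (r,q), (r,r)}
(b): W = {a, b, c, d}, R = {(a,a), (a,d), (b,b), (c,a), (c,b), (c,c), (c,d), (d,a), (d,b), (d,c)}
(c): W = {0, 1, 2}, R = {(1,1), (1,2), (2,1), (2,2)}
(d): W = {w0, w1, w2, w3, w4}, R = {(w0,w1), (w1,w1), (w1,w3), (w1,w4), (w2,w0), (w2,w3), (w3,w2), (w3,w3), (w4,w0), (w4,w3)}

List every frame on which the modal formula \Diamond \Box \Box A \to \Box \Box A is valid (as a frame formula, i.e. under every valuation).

Frame correspondent (Sahlqvist): \forall x \forall y \forall z ((xRy \wedge x R^2 z) \to \exists w (y R^2 w \wedge z = w)) — i.e. a generalized confluence (Geach) condition.
(a): fails — mRr, mR²o but no w with rR²w and o=w.
(b): fails — cRb, cR²a but no w with bR²w and a=w.
(c): satisfies the condition.
(d): fails — w1Rw3, w1R²w1 but no w with w3R²w and w1=w.
Valid on: (c).

(c)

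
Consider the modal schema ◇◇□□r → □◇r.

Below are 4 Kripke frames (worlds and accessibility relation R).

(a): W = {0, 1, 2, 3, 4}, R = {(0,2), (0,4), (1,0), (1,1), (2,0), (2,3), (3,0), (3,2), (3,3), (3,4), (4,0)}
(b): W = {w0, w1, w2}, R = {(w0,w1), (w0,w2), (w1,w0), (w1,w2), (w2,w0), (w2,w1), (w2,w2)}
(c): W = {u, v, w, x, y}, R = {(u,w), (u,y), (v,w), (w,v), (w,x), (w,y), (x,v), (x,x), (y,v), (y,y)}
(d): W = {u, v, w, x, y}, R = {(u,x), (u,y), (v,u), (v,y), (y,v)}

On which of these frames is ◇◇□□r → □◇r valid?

Frame correspondent (Sahlqvist): ∀x ∀y ∀z ((xR²y ∧ xRz) → ∃w (yR²w ∧ zRw)) — i.e. a generalized confluence (Geach) condition.
(a): fails — 1R²0, 1R0 but no w with 0R²w and 0Rw.
(b): satisfies the condition.
(c): fails — wR²v, wRv but no t with vR²t and vRt.
(d): fails — uR²v, uRx but no t with vR²t and xRt.
Valid on: (b).

(b)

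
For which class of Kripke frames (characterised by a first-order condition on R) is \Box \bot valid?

emptiness of R: \forall x \forall y \neg Rxy

□⊥ is valid iff no world has any successor (otherwise □⊥ fails at any world with one).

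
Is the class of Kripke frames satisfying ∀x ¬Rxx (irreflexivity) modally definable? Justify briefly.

Modal frame validity is preserved under surjective bounded morphisms.
The 4-cycle (worlds s,t,u,v with s→t→u→v→s) is irreflexive, and the map sending every world to a single reflexive point • is a surjective bounded morphism (forth: every edge maps to (•,•); back: every world has a successor). So any modal formula valid on the 4-cycle is also valid on the reflexive point, which is not irreflexive.
Hence irreflexivity is not modally definable.

Not modally definable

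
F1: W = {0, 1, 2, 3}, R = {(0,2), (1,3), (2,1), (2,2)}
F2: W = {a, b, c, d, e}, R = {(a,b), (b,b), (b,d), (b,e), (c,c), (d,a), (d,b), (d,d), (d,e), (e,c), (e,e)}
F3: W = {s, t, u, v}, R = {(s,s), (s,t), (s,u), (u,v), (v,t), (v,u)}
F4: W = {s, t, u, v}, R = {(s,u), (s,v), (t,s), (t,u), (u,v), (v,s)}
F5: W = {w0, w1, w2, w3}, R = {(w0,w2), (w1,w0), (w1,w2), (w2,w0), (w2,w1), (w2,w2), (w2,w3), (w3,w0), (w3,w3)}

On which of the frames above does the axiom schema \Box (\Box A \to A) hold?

none

The schema corresponds to shift-reflexivity: \forall x \forall y (Rxy \to Ryy).
F1: fails — R13 but not R33.
F2: fails — Rda but not Raa.
F3: fails — Ruv but not Rvv.
F4: fails — Ruv but not Rvv.
F5: fails — Rw1w0 but not Rw0w0.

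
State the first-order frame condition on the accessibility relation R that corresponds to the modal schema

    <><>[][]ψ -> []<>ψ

forall x forall y forall z ((x R^2 y & xRz) -> exists w (y R^2 w & zRw))

This is a Sahlqvist (Geach-type) schema ◇^2□^2ψ → □^1◇^1ψ.
First-order correspondent: forall x forall y forall z ((x R^2 y & xRz) -> exists w (y R^2 w & zRw)).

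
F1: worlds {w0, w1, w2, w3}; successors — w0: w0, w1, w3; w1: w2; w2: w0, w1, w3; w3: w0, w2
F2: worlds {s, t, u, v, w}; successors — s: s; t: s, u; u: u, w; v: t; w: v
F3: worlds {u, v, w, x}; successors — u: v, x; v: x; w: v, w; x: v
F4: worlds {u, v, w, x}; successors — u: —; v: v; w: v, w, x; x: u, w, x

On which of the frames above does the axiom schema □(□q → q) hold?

none

This is the axiom for shift-reflexivity; its first-order frame correspondent is ∀x ∀y (Rxy → Ryy).
F1: fails — Rw1w2 but not Rw2w2.
F2: fails — Ruw but not Rww.
F3: fails — Ruv but not Rvv.
F4: fails — Rxu but not Ruu.
Valid on no frame.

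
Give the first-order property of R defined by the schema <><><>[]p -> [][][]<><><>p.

forall x forall y forall z ((x R^3 y & x R^3 z) -> exists w (yRw & z R^3 w))

This is a Sahlqvist (Geach-type) schema ◇^3□^1p → □^3◇^3p.
First-order correspondent: forall x forall y forall z ((x R^3 y & x R^3 z) -> exists w (yRw & z R^3 w)).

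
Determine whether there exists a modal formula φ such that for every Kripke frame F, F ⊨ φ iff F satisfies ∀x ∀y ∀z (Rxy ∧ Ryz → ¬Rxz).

Any modally definable frame class is closed under surjective bounded morphisms.
The 3-cycle (worlds a,b,c with a→b→c→a) is intransitive. Mapping every world to a single reflexive point • is a surjective bounded morphism; the reflexive point is not intransitive (R••∧R•• but R••).
Hence intransitivity is not modally definable.

No — not modally definable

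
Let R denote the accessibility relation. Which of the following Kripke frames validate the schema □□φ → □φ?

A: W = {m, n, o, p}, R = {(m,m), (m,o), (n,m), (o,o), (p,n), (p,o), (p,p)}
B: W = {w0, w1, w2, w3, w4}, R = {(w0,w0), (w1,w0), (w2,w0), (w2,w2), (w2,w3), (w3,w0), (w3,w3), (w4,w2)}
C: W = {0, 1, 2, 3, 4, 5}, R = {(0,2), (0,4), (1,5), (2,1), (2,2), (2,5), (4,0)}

A, B

The schema corresponds to density: ∀x ∀y (Rxy → ∃z (Rxz ∧ Rzy)).
A: satisfies the condition.
B: satisfies the condition.
C: fails — R04 but no z with R0z and Rz4.
Valid on: A, B.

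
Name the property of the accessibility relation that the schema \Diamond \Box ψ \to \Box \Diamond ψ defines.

This is the .2 axiom.
It corresponds to convergence: \forall x \forall y \forall z (Rxy \wedge Rxz \to \exists w (Ryw \wedge Rzw)).

convergence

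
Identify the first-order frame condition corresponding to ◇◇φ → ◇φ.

transitivity

Equivalently (dual form): □φ → □□φ.
Suppose □φ→□□φ is valid. Take Rxy, Ryz and set V(φ)={w : Rxw}. Then □φ at x, so □□φ at x, so □φ at y, so φ at z, i.e. Rxz.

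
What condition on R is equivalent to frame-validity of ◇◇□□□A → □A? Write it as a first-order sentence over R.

This is a Sahlqvist (Geach-type) schema ◇^2□^3A → □^1◇^0A.
Minimal-valuation argument: fix x; take any y with xR^2y and any z with xR^1z. Set V(A) to the set of worlds R-reachable from y in exactly 3 steps. Then □^3A holds at y, so the antecedent holds at x; validity forces ◇^0A at z, giving a w with zR^0w and yR^3w.
First-order correspondent: ∀x ∀y ∀z ((xR²y ∧ xRz) → ∃w (yR³w ∧ z = w)).

∀x ∀y ∀z ((xR²y ∧ xRz) → ∃w (yR³w ∧ z = w))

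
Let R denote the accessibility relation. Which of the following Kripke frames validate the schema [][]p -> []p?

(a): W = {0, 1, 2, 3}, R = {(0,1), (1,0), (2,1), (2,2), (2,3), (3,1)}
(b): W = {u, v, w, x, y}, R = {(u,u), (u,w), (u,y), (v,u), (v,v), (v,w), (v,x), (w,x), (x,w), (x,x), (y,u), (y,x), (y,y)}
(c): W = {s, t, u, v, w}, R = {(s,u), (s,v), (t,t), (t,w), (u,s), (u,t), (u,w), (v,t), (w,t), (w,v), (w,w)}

(b)

Frame correspondent (Sahlqvist): forall x forall y (Rxy -> exists z (Rxz & Rzy)) — i.e. density.
(a): fails — R10 but no z with R1z and Rz0.
(b): satisfies the condition.
(c): fails — Rus but no z with Ruz and Rzs.
Valid on: (b).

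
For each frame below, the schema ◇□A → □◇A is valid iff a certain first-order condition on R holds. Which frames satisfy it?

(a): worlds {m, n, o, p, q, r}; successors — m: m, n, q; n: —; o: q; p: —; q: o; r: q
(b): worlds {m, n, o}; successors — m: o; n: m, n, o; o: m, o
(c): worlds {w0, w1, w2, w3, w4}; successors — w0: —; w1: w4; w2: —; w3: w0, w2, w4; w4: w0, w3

(b)

This is the axiom for convergence; its first-order frame correspondent is ∀x ∀y ∀z (Rxy ∧ Rxz → ∃w (Ryw ∧ Rzw)).
(a): fails — Rmm and Rmq but m and q have no common successor.
(b): ✓.
(c): fails — Rw3w2 and Rw3w2 but w2 and w2 have no common successor.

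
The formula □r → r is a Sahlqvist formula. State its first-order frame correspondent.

Suppose □r→r is valid. At any x set V(r)={w : Rxw}. Then □r holds at x, so r holds at x, i.e. Rxx.
The converse is a direct semantic check.
Frame condition: ∀x Rxx.

Reflexivity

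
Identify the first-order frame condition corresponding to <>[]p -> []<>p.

Suppose ◇□p→□◇p is valid. Take Rxy, Rxz and set V(p)={w : Ryw}. Then □p at y so ◇□p at x, so □◇p at x, so ◇p at z, giving w with Rzw and Ryw.
Conversely, any frame satisfying forall x forall y forall z (Rxy & Rxz -> exists w (Ryw & Rzw)) validates the schema.
Frame condition: forall x forall y forall z (Rxy & Rxz -> exists w (Ryw & Rzw)).

Convergence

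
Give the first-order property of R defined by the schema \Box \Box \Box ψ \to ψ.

\forall x \exists w (x R^3 w \wedge x = w)

This is a Sahlqvist (Geach-type) schema ◇^0□^3ψ → □^0◇^0ψ.
Minimal-valuation argument: fix x; take any y with xR^0y and any z with xR^0z. Set V(ψ) to the set of worlds R-reachable from y in exactly 3 steps. Then □^3ψ holds at y, so the antecedent holds at x; validity forces ◇^0ψ at z, giving a w with zR^0w and yR^3w.
First-order correspondent: \forall x \exists w (x R^3 w \wedge x = w).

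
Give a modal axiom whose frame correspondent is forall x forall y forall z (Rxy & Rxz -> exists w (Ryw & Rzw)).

◇□r → □◇r

This is convergence; the standard corresponding axiom is .2: ◇□r → □◇r.
Suppose ◇□r→□◇r is valid. Take Rxy, Rxz and set V(r)={w : Ryw}. Then □r at y so ◇□r at x, so □◇r at x, so ◇r at z, giving w with Rzw and Ryw.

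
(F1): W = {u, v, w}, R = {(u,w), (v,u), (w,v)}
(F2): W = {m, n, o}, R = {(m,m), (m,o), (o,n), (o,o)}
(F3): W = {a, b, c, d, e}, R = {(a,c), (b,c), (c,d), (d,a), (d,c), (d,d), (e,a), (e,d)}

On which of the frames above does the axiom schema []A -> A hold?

This is the axiom for reflexivity; its first-order frame correspondent is forall x Rxx.
(F1): fails — world u does not see itself.
(F2): fails — world n does not see itself.
(F3): fails — world a does not see itself.
Valid on no frame.

none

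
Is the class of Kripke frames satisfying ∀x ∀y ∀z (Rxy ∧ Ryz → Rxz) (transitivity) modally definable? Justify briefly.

Definable; □p → □□p defines it

Yes: it is transitivity, defined by the 4 schema □p → □□p.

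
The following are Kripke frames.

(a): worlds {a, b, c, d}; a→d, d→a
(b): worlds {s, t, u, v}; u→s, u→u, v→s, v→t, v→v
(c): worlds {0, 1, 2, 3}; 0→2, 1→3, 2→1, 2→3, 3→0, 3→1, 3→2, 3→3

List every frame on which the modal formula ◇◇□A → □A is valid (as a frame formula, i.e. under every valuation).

This is the axiom for a generalized confluence (Geach) condition; its first-order frame correspondent is ∀x ∀y ∀z ((xR²y ∧ xRz) → ∃w (yRw ∧ z = w)).
(a): holds.
(b): fails — uR²s, uRs but no w with sRw and s=w.
(c): fails — 0R²1, 0R2 but no w with 1Rw and 2=w.

(a)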